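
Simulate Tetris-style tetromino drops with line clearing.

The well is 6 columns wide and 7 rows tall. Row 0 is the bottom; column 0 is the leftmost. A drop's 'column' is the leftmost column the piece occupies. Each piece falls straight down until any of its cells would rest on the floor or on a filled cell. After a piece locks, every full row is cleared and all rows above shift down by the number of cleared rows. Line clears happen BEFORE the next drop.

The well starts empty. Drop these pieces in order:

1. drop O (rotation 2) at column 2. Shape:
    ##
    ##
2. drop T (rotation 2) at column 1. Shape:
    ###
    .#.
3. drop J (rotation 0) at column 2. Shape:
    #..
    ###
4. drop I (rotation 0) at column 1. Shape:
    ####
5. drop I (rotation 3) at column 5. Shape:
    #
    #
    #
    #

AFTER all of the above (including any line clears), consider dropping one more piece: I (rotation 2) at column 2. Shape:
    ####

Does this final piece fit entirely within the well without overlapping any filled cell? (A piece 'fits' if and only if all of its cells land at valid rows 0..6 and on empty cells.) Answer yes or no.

Drop 1: O rot2 at col 2 lands with bottom-row=0; cleared 0 line(s) (total 0); column heights now [0 0 2 2 0 0], max=2
Drop 2: T rot2 at col 1 lands with bottom-row=2; cleared 0 line(s) (total 0); column heights now [0 4 4 4 0 0], max=4
Drop 3: J rot0 at col 2 lands with bottom-row=4; cleared 0 line(s) (total 0); column heights now [0 4 6 5 5 0], max=6
Drop 4: I rot0 at col 1 lands with bottom-row=6; cleared 0 line(s) (total 0); column heights now [0 7 7 7 7 0], max=7
Drop 5: I rot3 at col 5 lands with bottom-row=0; cleared 0 line(s) (total 0); column heights now [0 7 7 7 7 4], max=7
Test piece I rot2 at col 2 (width 4): heights before test = [0 7 7 7 7 4]; fits = False

Answer: no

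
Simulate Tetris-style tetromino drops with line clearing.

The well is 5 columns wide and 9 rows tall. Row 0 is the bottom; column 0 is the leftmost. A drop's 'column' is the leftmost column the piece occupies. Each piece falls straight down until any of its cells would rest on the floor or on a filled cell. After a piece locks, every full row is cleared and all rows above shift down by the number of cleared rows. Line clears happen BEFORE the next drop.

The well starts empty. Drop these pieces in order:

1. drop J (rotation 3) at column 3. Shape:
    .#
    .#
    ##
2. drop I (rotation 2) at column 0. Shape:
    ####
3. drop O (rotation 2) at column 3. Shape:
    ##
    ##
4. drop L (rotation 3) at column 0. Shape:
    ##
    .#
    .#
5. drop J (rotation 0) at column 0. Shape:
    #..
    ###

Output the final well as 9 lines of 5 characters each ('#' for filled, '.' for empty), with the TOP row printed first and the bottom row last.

Drop 1: J rot3 at col 3 lands with bottom-row=0; cleared 0 line(s) (total 0); column heights now [0 0 0 1 3], max=3
Drop 2: I rot2 at col 0 lands with bottom-row=1; cleared 1 line(s) (total 1); column heights now [0 0 0 1 2], max=2
Drop 3: O rot2 at col 3 lands with bottom-row=2; cleared 0 line(s) (total 1); column heights now [0 0 0 4 4], max=4
Drop 4: L rot3 at col 0 lands with bottom-row=0; cleared 0 line(s) (total 1); column heights now [3 3 0 4 4], max=4
Drop 5: J rot0 at col 0 lands with bottom-row=3; cleared 1 line(s) (total 2); column heights now [4 3 0 3 3], max=4

Answer: .....
.....
.....
.....
.....
#....
##.##
.#..#
.#.##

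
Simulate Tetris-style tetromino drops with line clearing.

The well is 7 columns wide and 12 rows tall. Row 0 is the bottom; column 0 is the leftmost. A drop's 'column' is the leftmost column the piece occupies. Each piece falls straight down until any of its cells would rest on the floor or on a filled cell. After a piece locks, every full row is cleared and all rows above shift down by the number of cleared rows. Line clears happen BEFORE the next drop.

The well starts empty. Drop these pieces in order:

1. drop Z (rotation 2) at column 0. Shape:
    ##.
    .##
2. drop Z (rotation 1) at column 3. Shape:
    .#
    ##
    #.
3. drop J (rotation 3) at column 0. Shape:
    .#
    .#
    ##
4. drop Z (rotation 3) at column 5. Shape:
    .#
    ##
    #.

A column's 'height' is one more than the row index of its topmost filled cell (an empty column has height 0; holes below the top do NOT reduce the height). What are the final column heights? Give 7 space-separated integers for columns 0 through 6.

Drop 1: Z rot2 at col 0 lands with bottom-row=0; cleared 0 line(s) (total 0); column heights now [2 2 1 0 0 0 0], max=2
Drop 2: Z rot1 at col 3 lands with bottom-row=0; cleared 0 line(s) (total 0); column heights now [2 2 1 2 3 0 0], max=3
Drop 3: J rot3 at col 0 lands with bottom-row=2; cleared 0 line(s) (total 0); column heights now [3 5 1 2 3 0 0], max=5
Drop 4: Z rot3 at col 5 lands with bottom-row=0; cleared 0 line(s) (total 0); column heights now [3 5 1 2 3 2 3], max=5

Answer: 3 5 1 2 3 2 3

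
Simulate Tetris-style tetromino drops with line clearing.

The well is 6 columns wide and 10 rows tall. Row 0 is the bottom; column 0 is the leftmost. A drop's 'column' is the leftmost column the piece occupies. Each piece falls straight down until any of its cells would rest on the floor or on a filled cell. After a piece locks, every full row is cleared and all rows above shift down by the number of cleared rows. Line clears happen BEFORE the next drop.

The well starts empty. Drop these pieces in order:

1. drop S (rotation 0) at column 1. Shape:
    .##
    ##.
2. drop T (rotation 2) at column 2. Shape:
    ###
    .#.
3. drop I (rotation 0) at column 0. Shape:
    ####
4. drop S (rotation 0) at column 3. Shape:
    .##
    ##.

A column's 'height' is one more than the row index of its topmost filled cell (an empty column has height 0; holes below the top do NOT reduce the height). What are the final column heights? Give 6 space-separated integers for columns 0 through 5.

Answer: 5 5 5 6 7 7

Derivation:
Drop 1: S rot0 at col 1 lands with bottom-row=0; cleared 0 line(s) (total 0); column heights now [0 1 2 2 0 0], max=2
Drop 2: T rot2 at col 2 lands with bottom-row=2; cleared 0 line(s) (total 0); column heights now [0 1 4 4 4 0], max=4
Drop 3: I rot0 at col 0 lands with bottom-row=4; cleared 0 line(s) (total 0); column heights now [5 5 5 5 4 0], max=5
Drop 4: S rot0 at col 3 lands with bottom-row=5; cleared 0 line(s) (total 0); column heights now [5 5 5 6 7 7], max=7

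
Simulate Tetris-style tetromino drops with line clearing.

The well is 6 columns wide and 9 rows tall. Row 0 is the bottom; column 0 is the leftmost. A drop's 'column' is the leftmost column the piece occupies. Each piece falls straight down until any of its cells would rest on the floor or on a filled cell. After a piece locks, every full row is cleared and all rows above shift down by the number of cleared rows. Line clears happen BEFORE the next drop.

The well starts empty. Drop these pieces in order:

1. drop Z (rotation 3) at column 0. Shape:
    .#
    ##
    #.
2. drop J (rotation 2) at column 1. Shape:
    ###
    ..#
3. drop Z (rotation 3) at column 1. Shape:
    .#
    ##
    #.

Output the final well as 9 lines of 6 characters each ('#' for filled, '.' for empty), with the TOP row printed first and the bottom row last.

Answer: ......
......
..#...
.##...
.#....
.###..
.#.#..
##....
#.....

Derivation:
Drop 1: Z rot3 at col 0 lands with bottom-row=0; cleared 0 line(s) (total 0); column heights now [2 3 0 0 0 0], max=3
Drop 2: J rot2 at col 1 lands with bottom-row=2; cleared 0 line(s) (total 0); column heights now [2 4 4 4 0 0], max=4
Drop 3: Z rot3 at col 1 lands with bottom-row=4; cleared 0 line(s) (total 0); column heights now [2 6 7 4 0 0], max=7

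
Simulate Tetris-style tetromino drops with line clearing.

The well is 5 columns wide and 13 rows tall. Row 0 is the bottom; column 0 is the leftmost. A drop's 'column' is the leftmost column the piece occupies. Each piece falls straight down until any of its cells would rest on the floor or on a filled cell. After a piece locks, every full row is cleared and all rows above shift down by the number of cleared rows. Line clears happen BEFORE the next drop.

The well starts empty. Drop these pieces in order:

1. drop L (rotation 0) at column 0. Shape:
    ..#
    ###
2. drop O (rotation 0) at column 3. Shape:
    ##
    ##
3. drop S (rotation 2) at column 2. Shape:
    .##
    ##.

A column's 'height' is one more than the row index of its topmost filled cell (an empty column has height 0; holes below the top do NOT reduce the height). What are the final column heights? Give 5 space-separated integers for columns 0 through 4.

Answer: 0 0 2 3 3

Derivation:
Drop 1: L rot0 at col 0 lands with bottom-row=0; cleared 0 line(s) (total 0); column heights now [1 1 2 0 0], max=2
Drop 2: O rot0 at col 3 lands with bottom-row=0; cleared 1 line(s) (total 1); column heights now [0 0 1 1 1], max=1
Drop 3: S rot2 at col 2 lands with bottom-row=1; cleared 0 line(s) (total 1); column heights now [0 0 2 3 3], max=3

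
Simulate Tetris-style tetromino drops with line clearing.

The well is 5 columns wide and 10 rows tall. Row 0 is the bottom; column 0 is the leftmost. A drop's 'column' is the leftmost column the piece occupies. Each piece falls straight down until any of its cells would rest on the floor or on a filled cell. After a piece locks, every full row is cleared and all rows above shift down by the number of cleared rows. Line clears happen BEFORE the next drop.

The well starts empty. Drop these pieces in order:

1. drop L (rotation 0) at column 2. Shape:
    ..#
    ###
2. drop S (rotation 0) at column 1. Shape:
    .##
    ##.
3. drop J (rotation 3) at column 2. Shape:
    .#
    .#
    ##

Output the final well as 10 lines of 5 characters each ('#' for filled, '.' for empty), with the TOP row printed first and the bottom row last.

Answer: .....
.....
.....
.....
...#.
...#.
..##.
..##.
.##.#
..###

Derivation:
Drop 1: L rot0 at col 2 lands with bottom-row=0; cleared 0 line(s) (total 0); column heights now [0 0 1 1 2], max=2
Drop 2: S rot0 at col 1 lands with bottom-row=1; cleared 0 line(s) (total 0); column heights now [0 2 3 3 2], max=3
Drop 3: J rot3 at col 2 lands with bottom-row=3; cleared 0 line(s) (total 0); column heights now [0 2 4 6 2], max=6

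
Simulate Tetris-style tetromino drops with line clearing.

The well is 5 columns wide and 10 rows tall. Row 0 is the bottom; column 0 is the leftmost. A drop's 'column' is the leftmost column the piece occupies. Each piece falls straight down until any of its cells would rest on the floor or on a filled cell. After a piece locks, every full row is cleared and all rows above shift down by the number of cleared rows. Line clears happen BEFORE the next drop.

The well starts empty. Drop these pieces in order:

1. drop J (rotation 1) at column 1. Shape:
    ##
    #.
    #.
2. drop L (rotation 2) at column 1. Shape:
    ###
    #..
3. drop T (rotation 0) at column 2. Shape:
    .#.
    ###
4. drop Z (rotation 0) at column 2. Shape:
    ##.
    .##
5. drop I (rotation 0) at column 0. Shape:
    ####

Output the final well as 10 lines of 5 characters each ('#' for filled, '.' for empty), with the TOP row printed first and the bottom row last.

Drop 1: J rot1 at col 1 lands with bottom-row=0; cleared 0 line(s) (total 0); column heights now [0 3 3 0 0], max=3
Drop 2: L rot2 at col 1 lands with bottom-row=3; cleared 0 line(s) (total 0); column heights now [0 5 5 5 0], max=5
Drop 3: T rot0 at col 2 lands with bottom-row=5; cleared 0 line(s) (total 0); column heights now [0 5 6 7 6], max=7
Drop 4: Z rot0 at col 2 lands with bottom-row=7; cleared 0 line(s) (total 0); column heights now [0 5 9 9 8], max=9
Drop 5: I rot0 at col 0 lands with bottom-row=9; cleared 0 line(s) (total 0); column heights now [10 10 10 10 8], max=10

Answer: ####.
..##.
...##
...#.
..###
.###.
.#...
.##..
.#...
.#...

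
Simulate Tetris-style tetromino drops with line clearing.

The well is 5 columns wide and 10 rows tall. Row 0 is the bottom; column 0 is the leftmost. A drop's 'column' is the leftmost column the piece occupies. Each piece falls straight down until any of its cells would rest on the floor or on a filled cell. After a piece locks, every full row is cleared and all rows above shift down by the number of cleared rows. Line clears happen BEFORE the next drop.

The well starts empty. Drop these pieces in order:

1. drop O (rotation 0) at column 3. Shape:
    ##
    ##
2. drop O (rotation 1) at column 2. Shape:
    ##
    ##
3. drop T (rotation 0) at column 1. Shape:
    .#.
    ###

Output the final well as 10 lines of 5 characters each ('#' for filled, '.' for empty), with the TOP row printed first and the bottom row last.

Drop 1: O rot0 at col 3 lands with bottom-row=0; cleared 0 line(s) (total 0); column heights now [0 0 0 2 2], max=2
Drop 2: O rot1 at col 2 lands with bottom-row=2; cleared 0 line(s) (total 0); column heights now [0 0 4 4 2], max=4
Drop 3: T rot0 at col 1 lands with bottom-row=4; cleared 0 line(s) (total 0); column heights now [0 5 6 5 2], max=6

Answer: .....
.....
.....
.....
..#..
.###.
..##.
..##.
...##
...##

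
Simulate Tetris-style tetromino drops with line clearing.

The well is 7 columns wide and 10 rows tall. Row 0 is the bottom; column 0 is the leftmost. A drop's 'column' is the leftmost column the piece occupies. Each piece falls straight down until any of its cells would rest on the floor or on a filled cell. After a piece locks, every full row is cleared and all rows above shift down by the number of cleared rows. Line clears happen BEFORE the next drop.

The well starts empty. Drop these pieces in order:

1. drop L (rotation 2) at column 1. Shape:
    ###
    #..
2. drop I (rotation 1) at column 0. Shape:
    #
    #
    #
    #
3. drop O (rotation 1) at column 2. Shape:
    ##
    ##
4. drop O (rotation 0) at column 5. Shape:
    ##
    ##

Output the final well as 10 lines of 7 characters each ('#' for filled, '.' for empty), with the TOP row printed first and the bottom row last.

Answer: .......
.......
.......
.......
.......
.......
#.##...
#.##...
####.##
##...##

Derivation:
Drop 1: L rot2 at col 1 lands with bottom-row=0; cleared 0 line(s) (total 0); column heights now [0 2 2 2 0 0 0], max=2
Drop 2: I rot1 at col 0 lands with bottom-row=0; cleared 0 line(s) (total 0); column heights now [4 2 2 2 0 0 0], max=4
Drop 3: O rot1 at col 2 lands with bottom-row=2; cleared 0 line(s) (total 0); column heights now [4 2 4 4 0 0 0], max=4
Drop 4: O rot0 at col 5 lands with bottom-row=0; cleared 0 line(s) (total 0); column heights now [4 2 4 4 0 2 2], max=4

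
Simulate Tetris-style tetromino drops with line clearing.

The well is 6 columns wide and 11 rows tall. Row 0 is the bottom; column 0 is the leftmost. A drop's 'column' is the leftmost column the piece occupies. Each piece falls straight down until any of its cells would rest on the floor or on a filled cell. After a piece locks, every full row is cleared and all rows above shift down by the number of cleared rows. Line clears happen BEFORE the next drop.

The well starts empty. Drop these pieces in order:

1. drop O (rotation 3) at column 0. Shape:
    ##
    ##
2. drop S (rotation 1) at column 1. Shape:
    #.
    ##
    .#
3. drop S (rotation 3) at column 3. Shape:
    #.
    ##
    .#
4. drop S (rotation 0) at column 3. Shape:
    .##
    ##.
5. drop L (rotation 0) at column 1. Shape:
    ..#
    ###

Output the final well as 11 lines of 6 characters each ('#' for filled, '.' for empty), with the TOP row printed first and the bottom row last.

Drop 1: O rot3 at col 0 lands with bottom-row=0; cleared 0 line(s) (total 0); column heights now [2 2 0 0 0 0], max=2
Drop 2: S rot1 at col 1 lands with bottom-row=1; cleared 0 line(s) (total 0); column heights now [2 4 3 0 0 0], max=4
Drop 3: S rot3 at col 3 lands with bottom-row=0; cleared 0 line(s) (total 0); column heights now [2 4 3 3 2 0], max=4
Drop 4: S rot0 at col 3 lands with bottom-row=3; cleared 0 line(s) (total 0); column heights now [2 4 3 4 5 5], max=5
Drop 5: L rot0 at col 1 lands with bottom-row=4; cleared 0 line(s) (total 0); column heights now [2 5 5 6 5 5], max=6

Answer: ......
......
......
......
......
...#..
.#####
.#.##.
.###..
#####.
##..#.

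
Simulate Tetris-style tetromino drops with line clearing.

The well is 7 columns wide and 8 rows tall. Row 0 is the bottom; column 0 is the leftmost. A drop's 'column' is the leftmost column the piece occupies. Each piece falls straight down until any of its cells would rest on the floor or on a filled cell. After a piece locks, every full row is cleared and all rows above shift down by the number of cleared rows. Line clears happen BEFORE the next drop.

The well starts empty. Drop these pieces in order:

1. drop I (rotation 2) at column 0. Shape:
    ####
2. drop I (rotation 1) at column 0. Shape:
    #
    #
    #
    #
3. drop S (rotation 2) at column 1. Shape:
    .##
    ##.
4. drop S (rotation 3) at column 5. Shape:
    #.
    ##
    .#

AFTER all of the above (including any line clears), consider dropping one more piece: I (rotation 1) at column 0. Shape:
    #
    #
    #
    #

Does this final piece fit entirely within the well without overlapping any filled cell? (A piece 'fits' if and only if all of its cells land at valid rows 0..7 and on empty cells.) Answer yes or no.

Drop 1: I rot2 at col 0 lands with bottom-row=0; cleared 0 line(s) (total 0); column heights now [1 1 1 1 0 0 0], max=1
Drop 2: I rot1 at col 0 lands with bottom-row=1; cleared 0 line(s) (total 0); column heights now [5 1 1 1 0 0 0], max=5
Drop 3: S rot2 at col 1 lands with bottom-row=1; cleared 0 line(s) (total 0); column heights now [5 2 3 3 0 0 0], max=5
Drop 4: S rot3 at col 5 lands with bottom-row=0; cleared 0 line(s) (total 0); column heights now [5 2 3 3 0 3 2], max=5
Test piece I rot1 at col 0 (width 1): heights before test = [5 2 3 3 0 3 2]; fits = False

Answer: no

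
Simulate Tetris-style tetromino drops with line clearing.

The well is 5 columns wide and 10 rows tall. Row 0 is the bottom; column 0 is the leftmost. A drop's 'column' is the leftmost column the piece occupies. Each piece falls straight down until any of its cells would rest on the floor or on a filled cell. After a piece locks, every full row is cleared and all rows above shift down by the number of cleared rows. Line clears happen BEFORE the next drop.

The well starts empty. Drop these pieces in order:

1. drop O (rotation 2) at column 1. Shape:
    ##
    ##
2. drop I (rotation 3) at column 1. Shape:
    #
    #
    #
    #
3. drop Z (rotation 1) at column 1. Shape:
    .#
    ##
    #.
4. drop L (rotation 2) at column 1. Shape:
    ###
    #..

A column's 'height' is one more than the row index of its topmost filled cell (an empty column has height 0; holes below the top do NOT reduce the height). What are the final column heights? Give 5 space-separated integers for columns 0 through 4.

Answer: 0 10 10 10 0

Derivation:
Drop 1: O rot2 at col 1 lands with bottom-row=0; cleared 0 line(s) (total 0); column heights now [0 2 2 0 0], max=2
Drop 2: I rot3 at col 1 lands with bottom-row=2; cleared 0 line(s) (total 0); column heights now [0 6 2 0 0], max=6
Drop 3: Z rot1 at col 1 lands with bottom-row=6; cleared 0 line(s) (total 0); column heights now [0 8 9 0 0], max=9
Drop 4: L rot2 at col 1 lands with bottom-row=8; cleared 0 line(s) (total 0); column heights now [0 10 10 10 0], max=10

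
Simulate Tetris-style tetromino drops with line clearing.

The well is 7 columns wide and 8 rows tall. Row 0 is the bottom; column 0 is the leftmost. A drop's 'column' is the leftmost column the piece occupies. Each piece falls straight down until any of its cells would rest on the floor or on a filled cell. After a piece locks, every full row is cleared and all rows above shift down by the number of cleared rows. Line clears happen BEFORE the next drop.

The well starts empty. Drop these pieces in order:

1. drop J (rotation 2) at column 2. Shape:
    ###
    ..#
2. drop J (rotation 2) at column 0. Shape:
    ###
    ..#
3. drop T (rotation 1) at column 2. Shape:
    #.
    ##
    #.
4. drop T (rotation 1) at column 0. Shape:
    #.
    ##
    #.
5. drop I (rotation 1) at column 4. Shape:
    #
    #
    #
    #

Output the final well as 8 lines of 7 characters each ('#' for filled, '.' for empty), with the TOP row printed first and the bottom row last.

Drop 1: J rot2 at col 2 lands with bottom-row=0; cleared 0 line(s) (total 0); column heights now [0 0 2 2 2 0 0], max=2
Drop 2: J rot2 at col 0 lands with bottom-row=2; cleared 0 line(s) (total 0); column heights now [4 4 4 2 2 0 0], max=4
Drop 3: T rot1 at col 2 lands with bottom-row=4; cleared 0 line(s) (total 0); column heights now [4 4 7 6 2 0 0], max=7
Drop 4: T rot1 at col 0 lands with bottom-row=4; cleared 0 line(s) (total 0); column heights now [7 6 7 6 2 0 0], max=7
Drop 5: I rot1 at col 4 lands with bottom-row=2; cleared 0 line(s) (total 0); column heights now [7 6 7 6 6 0 0], max=7

Answer: .......
#.#....
#####..
#.#.#..
###.#..
..#.#..
..###..
....#..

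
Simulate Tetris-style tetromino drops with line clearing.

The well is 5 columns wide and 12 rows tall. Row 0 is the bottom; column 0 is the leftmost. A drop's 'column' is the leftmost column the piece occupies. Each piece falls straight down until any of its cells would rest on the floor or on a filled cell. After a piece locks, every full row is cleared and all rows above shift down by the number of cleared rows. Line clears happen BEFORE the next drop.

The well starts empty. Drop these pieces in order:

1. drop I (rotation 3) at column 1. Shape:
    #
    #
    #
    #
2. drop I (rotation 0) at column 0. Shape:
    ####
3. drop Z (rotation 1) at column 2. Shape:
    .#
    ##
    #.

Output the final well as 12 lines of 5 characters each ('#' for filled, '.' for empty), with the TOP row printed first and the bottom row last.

Drop 1: I rot3 at col 1 lands with bottom-row=0; cleared 0 line(s) (total 0); column heights now [0 4 0 0 0], max=4
Drop 2: I rot0 at col 0 lands with bottom-row=4; cleared 0 line(s) (total 0); column heights now [5 5 5 5 0], max=5
Drop 3: Z rot1 at col 2 lands with bottom-row=5; cleared 0 line(s) (total 0); column heights now [5 5 7 8 0], max=8

Answer: .....
.....
.....
.....
...#.
..##.
..#..
####.
.#...
.#...
.#...
.#...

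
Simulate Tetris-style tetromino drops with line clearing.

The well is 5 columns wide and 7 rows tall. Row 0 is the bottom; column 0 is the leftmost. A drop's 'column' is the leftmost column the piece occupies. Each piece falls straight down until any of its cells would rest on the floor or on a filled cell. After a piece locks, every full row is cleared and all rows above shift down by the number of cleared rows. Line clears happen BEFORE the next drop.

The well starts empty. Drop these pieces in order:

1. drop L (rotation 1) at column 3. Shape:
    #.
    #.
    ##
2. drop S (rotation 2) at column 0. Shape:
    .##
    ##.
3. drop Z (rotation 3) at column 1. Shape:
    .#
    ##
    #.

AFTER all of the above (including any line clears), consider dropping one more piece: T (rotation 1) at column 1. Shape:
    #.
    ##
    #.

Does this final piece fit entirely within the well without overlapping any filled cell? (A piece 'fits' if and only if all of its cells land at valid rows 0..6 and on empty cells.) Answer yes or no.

Answer: yes

Derivation:
Drop 1: L rot1 at col 3 lands with bottom-row=0; cleared 0 line(s) (total 0); column heights now [0 0 0 3 1], max=3
Drop 2: S rot2 at col 0 lands with bottom-row=0; cleared 0 line(s) (total 0); column heights now [1 2 2 3 1], max=3
Drop 3: Z rot3 at col 1 lands with bottom-row=2; cleared 0 line(s) (total 0); column heights now [1 4 5 3 1], max=5
Test piece T rot1 at col 1 (width 2): heights before test = [1 4 5 3 1]; fits = True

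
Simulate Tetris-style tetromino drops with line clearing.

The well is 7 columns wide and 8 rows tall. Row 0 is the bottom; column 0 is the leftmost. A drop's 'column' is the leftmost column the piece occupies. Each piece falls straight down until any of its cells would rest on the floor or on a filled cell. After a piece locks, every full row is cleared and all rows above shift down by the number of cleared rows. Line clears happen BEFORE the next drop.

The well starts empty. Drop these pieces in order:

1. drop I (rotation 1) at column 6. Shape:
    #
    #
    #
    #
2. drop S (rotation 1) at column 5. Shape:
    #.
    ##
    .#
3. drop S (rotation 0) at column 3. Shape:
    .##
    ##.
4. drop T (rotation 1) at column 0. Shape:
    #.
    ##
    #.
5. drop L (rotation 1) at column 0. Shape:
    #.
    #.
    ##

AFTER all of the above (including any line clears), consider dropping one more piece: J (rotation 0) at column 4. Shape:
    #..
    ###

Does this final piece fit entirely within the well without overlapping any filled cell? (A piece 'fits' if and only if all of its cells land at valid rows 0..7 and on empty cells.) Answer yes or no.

Answer: no

Derivation:
Drop 1: I rot1 at col 6 lands with bottom-row=0; cleared 0 line(s) (total 0); column heights now [0 0 0 0 0 0 4], max=4
Drop 2: S rot1 at col 5 lands with bottom-row=4; cleared 0 line(s) (total 0); column heights now [0 0 0 0 0 7 6], max=7
Drop 3: S rot0 at col 3 lands with bottom-row=6; cleared 0 line(s) (total 0); column heights now [0 0 0 7 8 8 6], max=8
Drop 4: T rot1 at col 0 lands with bottom-row=0; cleared 0 line(s) (total 0); column heights now [3 2 0 7 8 8 6], max=8
Drop 5: L rot1 at col 0 lands with bottom-row=3; cleared 0 line(s) (total 0); column heights now [6 4 0 7 8 8 6], max=8
Test piece J rot0 at col 4 (width 3): heights before test = [6 4 0 7 8 8 6]; fits = False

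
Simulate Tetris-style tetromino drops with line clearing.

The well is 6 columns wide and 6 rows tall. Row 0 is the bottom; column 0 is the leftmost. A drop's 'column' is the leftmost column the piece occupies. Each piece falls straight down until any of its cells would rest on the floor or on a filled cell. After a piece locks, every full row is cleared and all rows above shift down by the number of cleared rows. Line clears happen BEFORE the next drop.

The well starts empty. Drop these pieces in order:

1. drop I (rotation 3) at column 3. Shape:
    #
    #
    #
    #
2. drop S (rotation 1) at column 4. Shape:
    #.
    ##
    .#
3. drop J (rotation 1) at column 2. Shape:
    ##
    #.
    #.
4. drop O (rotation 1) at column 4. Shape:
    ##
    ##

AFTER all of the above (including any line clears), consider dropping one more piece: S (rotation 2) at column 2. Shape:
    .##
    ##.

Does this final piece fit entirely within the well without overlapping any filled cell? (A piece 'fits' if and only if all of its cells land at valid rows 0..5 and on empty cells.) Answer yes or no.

Answer: no

Derivation:
Drop 1: I rot3 at col 3 lands with bottom-row=0; cleared 0 line(s) (total 0); column heights now [0 0 0 4 0 0], max=4
Drop 2: S rot1 at col 4 lands with bottom-row=0; cleared 0 line(s) (total 0); column heights now [0 0 0 4 3 2], max=4
Drop 3: J rot1 at col 2 lands with bottom-row=2; cleared 0 line(s) (total 0); column heights now [0 0 5 5 3 2], max=5
Drop 4: O rot1 at col 4 lands with bottom-row=3; cleared 0 line(s) (total 0); column heights now [0 0 5 5 5 5], max=5
Test piece S rot2 at col 2 (width 3): heights before test = [0 0 5 5 5 5]; fits = False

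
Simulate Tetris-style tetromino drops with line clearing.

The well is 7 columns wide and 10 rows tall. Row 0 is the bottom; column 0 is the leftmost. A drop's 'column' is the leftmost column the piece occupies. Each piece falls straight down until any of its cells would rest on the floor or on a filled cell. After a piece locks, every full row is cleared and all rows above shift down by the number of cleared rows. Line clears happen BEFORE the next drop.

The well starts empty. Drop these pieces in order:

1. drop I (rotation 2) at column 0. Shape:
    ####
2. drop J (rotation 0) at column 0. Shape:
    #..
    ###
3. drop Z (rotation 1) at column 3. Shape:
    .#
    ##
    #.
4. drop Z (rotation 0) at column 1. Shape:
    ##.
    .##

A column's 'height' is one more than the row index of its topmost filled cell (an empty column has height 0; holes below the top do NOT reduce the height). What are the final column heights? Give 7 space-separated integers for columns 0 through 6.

Answer: 3 5 5 4 4 0 0

Derivation:
Drop 1: I rot2 at col 0 lands with bottom-row=0; cleared 0 line(s) (total 0); column heights now [1 1 1 1 0 0 0], max=1
Drop 2: J rot0 at col 0 lands with bottom-row=1; cleared 0 line(s) (total 0); column heights now [3 2 2 1 0 0 0], max=3
Drop 3: Z rot1 at col 3 lands with bottom-row=1; cleared 0 line(s) (total 0); column heights now [3 2 2 3 4 0 0], max=4
Drop 4: Z rot0 at col 1 lands with bottom-row=3; cleared 0 line(s) (total 0); column heights now [3 5 5 4 4 0 0], max=5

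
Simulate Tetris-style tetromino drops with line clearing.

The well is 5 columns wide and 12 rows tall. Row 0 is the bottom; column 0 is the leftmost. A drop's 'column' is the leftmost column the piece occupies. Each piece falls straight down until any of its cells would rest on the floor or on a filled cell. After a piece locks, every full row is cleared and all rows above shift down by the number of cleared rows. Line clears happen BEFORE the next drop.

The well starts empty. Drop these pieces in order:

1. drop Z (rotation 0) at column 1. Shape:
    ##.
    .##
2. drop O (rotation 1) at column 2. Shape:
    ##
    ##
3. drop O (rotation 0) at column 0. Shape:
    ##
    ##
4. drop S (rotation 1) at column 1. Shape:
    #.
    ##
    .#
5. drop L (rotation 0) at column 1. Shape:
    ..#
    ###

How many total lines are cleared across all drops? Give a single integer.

Drop 1: Z rot0 at col 1 lands with bottom-row=0; cleared 0 line(s) (total 0); column heights now [0 2 2 1 0], max=2
Drop 2: O rot1 at col 2 lands with bottom-row=2; cleared 0 line(s) (total 0); column heights now [0 2 4 4 0], max=4
Drop 3: O rot0 at col 0 lands with bottom-row=2; cleared 0 line(s) (total 0); column heights now [4 4 4 4 0], max=4
Drop 4: S rot1 at col 1 lands with bottom-row=4; cleared 0 line(s) (total 0); column heights now [4 7 6 4 0], max=7
Drop 5: L rot0 at col 1 lands with bottom-row=7; cleared 0 line(s) (total 0); column heights now [4 8 8 9 0], max=9

Answer: 0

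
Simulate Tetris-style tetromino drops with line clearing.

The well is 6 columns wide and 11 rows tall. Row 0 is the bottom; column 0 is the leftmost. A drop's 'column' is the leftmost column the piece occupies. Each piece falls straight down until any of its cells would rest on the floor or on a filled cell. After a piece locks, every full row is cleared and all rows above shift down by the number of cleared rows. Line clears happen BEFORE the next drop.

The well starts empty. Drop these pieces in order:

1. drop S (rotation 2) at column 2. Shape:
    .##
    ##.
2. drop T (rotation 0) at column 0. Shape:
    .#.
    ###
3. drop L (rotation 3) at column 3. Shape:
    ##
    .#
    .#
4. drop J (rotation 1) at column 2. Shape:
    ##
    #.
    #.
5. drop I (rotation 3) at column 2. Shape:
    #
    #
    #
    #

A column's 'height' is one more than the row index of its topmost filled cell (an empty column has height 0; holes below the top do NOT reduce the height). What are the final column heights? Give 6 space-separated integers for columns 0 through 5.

Drop 1: S rot2 at col 2 lands with bottom-row=0; cleared 0 line(s) (total 0); column heights now [0 0 1 2 2 0], max=2
Drop 2: T rot0 at col 0 lands with bottom-row=1; cleared 0 line(s) (total 0); column heights now [2 3 2 2 2 0], max=3
Drop 3: L rot3 at col 3 lands with bottom-row=2; cleared 0 line(s) (total 0); column heights now [2 3 2 5 5 0], max=5
Drop 4: J rot1 at col 2 lands with bottom-row=3; cleared 0 line(s) (total 0); column heights now [2 3 6 6 5 0], max=6
Drop 5: I rot3 at col 2 lands with bottom-row=6; cleared 0 line(s) (total 0); column heights now [2 3 10 6 5 0], max=10

Answer: 2 3 10 6 5 0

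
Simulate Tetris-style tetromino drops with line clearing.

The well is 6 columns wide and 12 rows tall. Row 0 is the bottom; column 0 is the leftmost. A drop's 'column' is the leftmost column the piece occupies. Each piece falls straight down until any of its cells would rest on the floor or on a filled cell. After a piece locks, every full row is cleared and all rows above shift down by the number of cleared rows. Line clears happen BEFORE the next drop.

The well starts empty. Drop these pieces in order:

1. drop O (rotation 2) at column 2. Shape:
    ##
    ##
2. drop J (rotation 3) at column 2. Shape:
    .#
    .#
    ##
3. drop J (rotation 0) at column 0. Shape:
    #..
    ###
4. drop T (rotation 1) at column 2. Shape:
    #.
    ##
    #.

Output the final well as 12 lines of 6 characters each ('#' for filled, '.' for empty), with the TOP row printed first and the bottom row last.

Answer: ......
......
......
......
......
..#...
..##..
#.##..
####..
..##..
..##..
..##..

Derivation:
Drop 1: O rot2 at col 2 lands with bottom-row=0; cleared 0 line(s) (total 0); column heights now [0 0 2 2 0 0], max=2
Drop 2: J rot3 at col 2 lands with bottom-row=2; cleared 0 line(s) (total 0); column heights now [0 0 3 5 0 0], max=5
Drop 3: J rot0 at col 0 lands with bottom-row=3; cleared 0 line(s) (total 0); column heights now [5 4 4 5 0 0], max=5
Drop 4: T rot1 at col 2 lands with bottom-row=4; cleared 0 line(s) (total 0); column heights now [5 4 7 6 0 0], max=7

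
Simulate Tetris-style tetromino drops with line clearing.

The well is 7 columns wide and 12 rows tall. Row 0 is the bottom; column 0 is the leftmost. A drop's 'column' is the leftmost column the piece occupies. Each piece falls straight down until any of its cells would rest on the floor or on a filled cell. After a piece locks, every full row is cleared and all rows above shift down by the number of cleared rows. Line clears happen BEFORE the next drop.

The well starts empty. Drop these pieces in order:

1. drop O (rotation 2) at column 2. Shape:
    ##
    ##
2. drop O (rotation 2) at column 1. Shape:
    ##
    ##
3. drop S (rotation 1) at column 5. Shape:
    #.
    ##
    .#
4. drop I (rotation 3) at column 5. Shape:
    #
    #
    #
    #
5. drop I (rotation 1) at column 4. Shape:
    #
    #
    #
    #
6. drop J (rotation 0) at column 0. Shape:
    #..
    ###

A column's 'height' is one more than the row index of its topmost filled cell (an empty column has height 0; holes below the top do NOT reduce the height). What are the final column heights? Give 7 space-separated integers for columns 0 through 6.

Drop 1: O rot2 at col 2 lands with bottom-row=0; cleared 0 line(s) (total 0); column heights now [0 0 2 2 0 0 0], max=2
Drop 2: O rot2 at col 1 lands with bottom-row=2; cleared 0 line(s) (total 0); column heights now [0 4 4 2 0 0 0], max=4
Drop 3: S rot1 at col 5 lands with bottom-row=0; cleared 0 line(s) (total 0); column heights now [0 4 4 2 0 3 2], max=4
Drop 4: I rot3 at col 5 lands with bottom-row=3; cleared 0 line(s) (total 0); column heights now [0 4 4 2 0 7 2], max=7
Drop 5: I rot1 at col 4 lands with bottom-row=0; cleared 0 line(s) (total 0); column heights now [0 4 4 2 4 7 2], max=7
Drop 6: J rot0 at col 0 lands with bottom-row=4; cleared 0 line(s) (total 0); column heights now [6 5 5 2 4 7 2], max=7

Answer: 6 5 5 2 4 7 2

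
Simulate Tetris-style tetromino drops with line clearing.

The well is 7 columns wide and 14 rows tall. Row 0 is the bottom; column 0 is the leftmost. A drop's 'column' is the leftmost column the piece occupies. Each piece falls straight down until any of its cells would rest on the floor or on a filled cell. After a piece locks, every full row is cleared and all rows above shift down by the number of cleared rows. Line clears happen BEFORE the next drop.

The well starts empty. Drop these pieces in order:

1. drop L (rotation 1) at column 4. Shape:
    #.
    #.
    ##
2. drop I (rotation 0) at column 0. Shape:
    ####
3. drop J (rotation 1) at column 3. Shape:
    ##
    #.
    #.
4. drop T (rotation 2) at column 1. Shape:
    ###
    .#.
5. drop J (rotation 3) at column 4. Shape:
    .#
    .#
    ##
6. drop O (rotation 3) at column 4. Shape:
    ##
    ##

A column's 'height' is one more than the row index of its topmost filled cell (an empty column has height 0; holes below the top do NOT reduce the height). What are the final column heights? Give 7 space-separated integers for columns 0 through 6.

Answer: 1 5 5 5 9 9 0

Derivation:
Drop 1: L rot1 at col 4 lands with bottom-row=0; cleared 0 line(s) (total 0); column heights now [0 0 0 0 3 1 0], max=3
Drop 2: I rot0 at col 0 lands with bottom-row=0; cleared 0 line(s) (total 0); column heights now [1 1 1 1 3 1 0], max=3
Drop 3: J rot1 at col 3 lands with bottom-row=1; cleared 0 line(s) (total 0); column heights now [1 1 1 4 4 1 0], max=4
Drop 4: T rot2 at col 1 lands with bottom-row=3; cleared 0 line(s) (total 0); column heights now [1 5 5 5 4 1 0], max=5
Drop 5: J rot3 at col 4 lands with bottom-row=4; cleared 0 line(s) (total 0); column heights now [1 5 5 5 5 7 0], max=7
Drop 6: O rot3 at col 4 lands with bottom-row=7; cleared 0 line(s) (total 0); column heights now [1 5 5 5 9 9 0], max=9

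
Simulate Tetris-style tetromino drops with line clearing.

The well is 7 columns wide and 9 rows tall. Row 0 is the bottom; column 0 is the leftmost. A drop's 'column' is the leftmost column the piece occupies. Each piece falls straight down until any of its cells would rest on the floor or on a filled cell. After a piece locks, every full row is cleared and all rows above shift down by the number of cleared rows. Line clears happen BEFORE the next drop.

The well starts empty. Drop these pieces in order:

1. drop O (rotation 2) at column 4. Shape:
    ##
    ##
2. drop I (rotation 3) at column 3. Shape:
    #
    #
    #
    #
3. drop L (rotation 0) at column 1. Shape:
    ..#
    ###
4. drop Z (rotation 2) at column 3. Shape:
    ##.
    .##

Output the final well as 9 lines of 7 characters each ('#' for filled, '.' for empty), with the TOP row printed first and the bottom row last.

Drop 1: O rot2 at col 4 lands with bottom-row=0; cleared 0 line(s) (total 0); column heights now [0 0 0 0 2 2 0], max=2
Drop 2: I rot3 at col 3 lands with bottom-row=0; cleared 0 line(s) (total 0); column heights now [0 0 0 4 2 2 0], max=4
Drop 3: L rot0 at col 1 lands with bottom-row=4; cleared 0 line(s) (total 0); column heights now [0 5 5 6 2 2 0], max=6
Drop 4: Z rot2 at col 3 lands with bottom-row=5; cleared 0 line(s) (total 0); column heights now [0 5 5 7 7 6 0], max=7

Answer: .......
.......
...##..
...###.
.###...
...#...
...#...
...###.
...###.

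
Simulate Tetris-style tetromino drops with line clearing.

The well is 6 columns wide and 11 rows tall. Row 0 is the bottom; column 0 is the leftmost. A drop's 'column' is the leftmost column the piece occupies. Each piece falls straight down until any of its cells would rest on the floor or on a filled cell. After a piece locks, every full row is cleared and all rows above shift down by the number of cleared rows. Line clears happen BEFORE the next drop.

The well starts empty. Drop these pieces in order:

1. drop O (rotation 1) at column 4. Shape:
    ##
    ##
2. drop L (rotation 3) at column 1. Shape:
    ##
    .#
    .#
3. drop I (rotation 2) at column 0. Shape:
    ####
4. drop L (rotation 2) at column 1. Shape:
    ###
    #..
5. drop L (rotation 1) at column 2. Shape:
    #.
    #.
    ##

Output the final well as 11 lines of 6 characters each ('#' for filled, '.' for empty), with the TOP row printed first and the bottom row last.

Drop 1: O rot1 at col 4 lands with bottom-row=0; cleared 0 line(s) (total 0); column heights now [0 0 0 0 2 2], max=2
Drop 2: L rot3 at col 1 lands with bottom-row=0; cleared 0 line(s) (total 0); column heights now [0 3 3 0 2 2], max=3
Drop 3: I rot2 at col 0 lands with bottom-row=3; cleared 0 line(s) (total 0); column heights now [4 4 4 4 2 2], max=4
Drop 4: L rot2 at col 1 lands with bottom-row=4; cleared 0 line(s) (total 0); column heights now [4 6 6 6 2 2], max=6
Drop 5: L rot1 at col 2 lands with bottom-row=6; cleared 0 line(s) (total 0); column heights now [4 6 9 7 2 2], max=9

Answer: ......
......
..#...
..#...
..##..
.###..
.#....
####..
.##...
..#.##
..#.##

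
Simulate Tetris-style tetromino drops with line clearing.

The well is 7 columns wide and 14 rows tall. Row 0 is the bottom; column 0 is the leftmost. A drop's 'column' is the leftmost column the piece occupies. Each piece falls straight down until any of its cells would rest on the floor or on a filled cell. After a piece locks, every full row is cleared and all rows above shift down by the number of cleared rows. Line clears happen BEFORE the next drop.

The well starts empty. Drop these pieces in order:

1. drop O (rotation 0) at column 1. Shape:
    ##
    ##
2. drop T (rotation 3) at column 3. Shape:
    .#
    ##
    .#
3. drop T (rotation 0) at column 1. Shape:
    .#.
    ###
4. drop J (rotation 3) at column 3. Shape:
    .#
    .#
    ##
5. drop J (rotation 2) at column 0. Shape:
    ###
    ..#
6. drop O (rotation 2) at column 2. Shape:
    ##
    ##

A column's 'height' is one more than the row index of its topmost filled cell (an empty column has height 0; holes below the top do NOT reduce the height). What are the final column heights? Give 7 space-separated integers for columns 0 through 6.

Drop 1: O rot0 at col 1 lands with bottom-row=0; cleared 0 line(s) (total 0); column heights now [0 2 2 0 0 0 0], max=2
Drop 2: T rot3 at col 3 lands with bottom-row=0; cleared 0 line(s) (total 0); column heights now [0 2 2 2 3 0 0], max=3
Drop 3: T rot0 at col 1 lands with bottom-row=2; cleared 0 line(s) (total 0); column heights now [0 3 4 3 3 0 0], max=4
Drop 4: J rot3 at col 3 lands with bottom-row=3; cleared 0 line(s) (total 0); column heights now [0 3 4 4 6 0 0], max=6
Drop 5: J rot2 at col 0 lands with bottom-row=4; cleared 0 line(s) (total 0); column heights now [6 6 6 4 6 0 0], max=6
Drop 6: O rot2 at col 2 lands with bottom-row=6; cleared 0 line(s) (total 0); column heights now [6 6 8 8 6 0 0], max=8

Answer: 6 6 8 8 6 0 0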